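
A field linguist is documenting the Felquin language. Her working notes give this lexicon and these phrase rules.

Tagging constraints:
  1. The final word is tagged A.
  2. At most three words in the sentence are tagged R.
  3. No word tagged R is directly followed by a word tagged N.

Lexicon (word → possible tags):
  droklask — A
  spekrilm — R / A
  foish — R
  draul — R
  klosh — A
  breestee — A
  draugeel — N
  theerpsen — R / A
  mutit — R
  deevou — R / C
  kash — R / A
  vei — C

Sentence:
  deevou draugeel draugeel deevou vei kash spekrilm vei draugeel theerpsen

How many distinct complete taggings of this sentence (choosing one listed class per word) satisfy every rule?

Candidates per position — 1:deevou {R,C}; 2:draugeel {N}; 3:draugeel {N}; 4:deevou {R,C}; 5:vei {C}; 6:kash {R,A}; 7:spekrilm {R,A}; 8:vei {C}; 9:draugeel {N}; 10:theerpsen {R,A}.
There are 32 candidate sequences in total.
Checking each against the rules leaves 8 sequences.
Count = 8.

8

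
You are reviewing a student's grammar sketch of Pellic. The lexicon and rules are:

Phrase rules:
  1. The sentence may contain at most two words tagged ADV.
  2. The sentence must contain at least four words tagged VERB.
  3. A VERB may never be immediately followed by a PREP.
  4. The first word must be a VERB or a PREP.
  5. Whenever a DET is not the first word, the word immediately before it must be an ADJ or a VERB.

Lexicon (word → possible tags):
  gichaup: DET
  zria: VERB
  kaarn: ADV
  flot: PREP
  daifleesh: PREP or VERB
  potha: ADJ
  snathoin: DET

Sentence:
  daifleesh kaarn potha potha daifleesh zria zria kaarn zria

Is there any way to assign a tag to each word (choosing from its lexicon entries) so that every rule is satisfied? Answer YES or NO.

Candidates per position — 1:daifleesh {PREP,VERB}; 2:kaarn {ADV}; 3:potha {ADJ}; 4:potha {ADJ}; 5:daifleesh {PREP,VERB}; 6:zria {VERB}; 7:zria {VERB}; 8:kaarn {ADV}; 9:zria {VERB}.
One satisfying assignment: PREP ADV ADJ ADJ VERB VERB VERB ADV VERB.
Check: rule 1 ok; rule 2 ok; rule 3 ok; rule 4 ok; rule 5 ok.

YES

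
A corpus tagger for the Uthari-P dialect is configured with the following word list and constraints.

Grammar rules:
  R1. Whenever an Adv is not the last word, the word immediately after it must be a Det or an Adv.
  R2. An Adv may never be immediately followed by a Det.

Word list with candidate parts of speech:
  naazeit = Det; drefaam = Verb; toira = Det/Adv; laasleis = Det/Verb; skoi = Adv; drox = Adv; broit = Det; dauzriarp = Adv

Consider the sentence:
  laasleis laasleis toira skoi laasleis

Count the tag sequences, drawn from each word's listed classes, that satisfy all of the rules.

Candidates per position — 1:laasleis {Det,Verb}; 2:laasleis {Det,Verb}; 3:toira {Det,Adv}; 4:skoi {Adv}; 5:laasleis {Det,Verb}.
There are 16 candidate sequences in total.
Every candidate sequence violates at least one rule; no consistent tagging exists.
Count = 0.

0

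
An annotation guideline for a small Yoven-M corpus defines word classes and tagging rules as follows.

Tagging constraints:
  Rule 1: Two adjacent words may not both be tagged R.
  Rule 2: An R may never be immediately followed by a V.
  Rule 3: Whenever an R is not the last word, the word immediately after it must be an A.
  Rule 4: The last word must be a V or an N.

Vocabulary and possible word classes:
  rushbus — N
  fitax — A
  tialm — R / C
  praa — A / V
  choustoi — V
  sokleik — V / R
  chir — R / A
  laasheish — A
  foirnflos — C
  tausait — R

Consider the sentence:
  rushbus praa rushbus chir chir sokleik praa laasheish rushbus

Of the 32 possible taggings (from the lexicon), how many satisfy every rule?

Candidates per position — 1:rushbus {N}; 2:praa {A,V}; 3:rushbus {N}; 4:chir {R,A}; 5:chir {R,A}; 6:sokleik {V,R}; 7:praa {A,V}; 8:laasheish {A}; 9:rushbus {N}.
There are 32 candidate sequences in total.
Checking each against the rules leaves 12 sequences.
Count = 12.

12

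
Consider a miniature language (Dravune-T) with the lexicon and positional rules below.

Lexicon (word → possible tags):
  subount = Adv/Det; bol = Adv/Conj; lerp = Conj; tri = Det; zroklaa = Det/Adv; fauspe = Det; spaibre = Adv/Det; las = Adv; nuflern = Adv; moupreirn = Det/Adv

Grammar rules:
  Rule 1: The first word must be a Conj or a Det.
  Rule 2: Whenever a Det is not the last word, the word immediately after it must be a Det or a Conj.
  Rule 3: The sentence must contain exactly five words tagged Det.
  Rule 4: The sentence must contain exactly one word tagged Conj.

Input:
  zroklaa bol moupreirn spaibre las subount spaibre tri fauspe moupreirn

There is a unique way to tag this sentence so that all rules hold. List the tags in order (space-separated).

Det Conj Adv Adv Adv Adv Det Det Det Det

Candidates per position — 1:zroklaa {Det,Adv}; 2:bol {Adv,Conj}; 3:moupreirn {Det,Adv}; 4:spaibre {Adv,Det}; 5:las {Adv}; 6:subount {Adv,Det}; 7:spaibre {Adv,Det}; 8:tri {Det}; 9:fauspe {Det}; 10:moupreirn {Det,Adv}.
Position 1: Adv is ruled out by rule 1; that leaves Det.
Position 2: Adv is ruled out by rule 2; that leaves Conj.
Position 3: Det is ruled out by rule 2; that leaves Adv.
Position 4: Det is ruled out by rule 2; that leaves Adv.
Position 10: Adv is ruled out by rule 2; that leaves Det.
The remaining ambiguous positions (6, 7) are resolved jointly — only one combination satisfies every rule.
So the tagging must be: Det Conj Adv Adv Adv Adv Det Det Det Det.
Check: rule 1 satisfied; rule 2 satisfied; rule 3 satisfied; rule 4 satisfied.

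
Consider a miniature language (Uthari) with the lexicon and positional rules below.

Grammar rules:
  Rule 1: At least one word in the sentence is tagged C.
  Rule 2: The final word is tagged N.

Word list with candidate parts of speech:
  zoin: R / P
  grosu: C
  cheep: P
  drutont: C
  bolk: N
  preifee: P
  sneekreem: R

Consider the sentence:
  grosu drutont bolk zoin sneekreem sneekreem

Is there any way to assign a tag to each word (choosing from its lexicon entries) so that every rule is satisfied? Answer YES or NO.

NO

Candidates per position — 1:grosu {C}; 2:drutont {C}; 3:bolk {N}; 4:zoin {R,P}; 5:sneekreem {R}; 6:sneekreem {R}.
Rule 2 cannot be satisfied by any choice of tags from the lexicon.
So there is no consistent tagging.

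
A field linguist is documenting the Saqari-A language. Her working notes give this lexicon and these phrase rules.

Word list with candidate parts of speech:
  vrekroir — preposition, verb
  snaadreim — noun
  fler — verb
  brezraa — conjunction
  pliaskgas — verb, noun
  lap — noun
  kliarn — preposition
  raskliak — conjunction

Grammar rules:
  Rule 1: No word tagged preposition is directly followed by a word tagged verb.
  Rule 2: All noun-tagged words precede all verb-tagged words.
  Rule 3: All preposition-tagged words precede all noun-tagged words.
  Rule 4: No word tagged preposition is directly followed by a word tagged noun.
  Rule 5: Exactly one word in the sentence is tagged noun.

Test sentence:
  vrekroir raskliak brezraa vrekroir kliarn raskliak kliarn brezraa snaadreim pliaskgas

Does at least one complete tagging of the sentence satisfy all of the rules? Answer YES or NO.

Candidates per position — 1:vrekroir {preposition,verb}; 2:raskliak {conjunction}; 3:brezraa {conjunction}; 4:vrekroir {preposition,verb}; 5:kliarn {preposition}; 6:raskliak {conjunction}; 7:kliarn {preposition}; 8:brezraa {conjunction}; 9:snaadreim {noun}; 10:pliaskgas {verb,noun}.
One satisfying assignment: preposition conjunction conjunction preposition preposition conjunction preposition conjunction noun verb.
Verifying each rule — rule 1 satisfied; rule 2 satisfied; rule 3 satisfied; rule 4 satisfied; rule 5 satisfied.

YES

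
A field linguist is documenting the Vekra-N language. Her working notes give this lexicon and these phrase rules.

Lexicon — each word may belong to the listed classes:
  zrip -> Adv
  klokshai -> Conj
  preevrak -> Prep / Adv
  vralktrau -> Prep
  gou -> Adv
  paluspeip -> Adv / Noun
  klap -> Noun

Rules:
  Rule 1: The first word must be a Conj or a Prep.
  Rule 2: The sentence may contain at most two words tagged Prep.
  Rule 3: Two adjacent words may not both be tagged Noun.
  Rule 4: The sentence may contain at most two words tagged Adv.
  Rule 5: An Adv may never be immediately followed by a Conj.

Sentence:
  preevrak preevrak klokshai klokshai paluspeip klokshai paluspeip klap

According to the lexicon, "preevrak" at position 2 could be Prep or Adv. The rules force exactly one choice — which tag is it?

Prep

Candidates per position — 1:preevrak {Prep,Adv}; 2:preevrak {Prep,Adv}; 3:klokshai {Conj}; 4:klokshai {Conj}; 5:paluspeip {Adv,Noun}; 6:klokshai {Conj}; 7:paluspeip {Adv,Noun}; 8:klap {Noun}.
If word 1 were Adv, no tagging could satisfy rule 1; so word 1 is Prep.
If word 2 were Adv, no tagging could satisfy rule 5; so word 2 is Prep.
If word 5 were Adv, no tagging could satisfy rule 5; so word 5 is Noun.
If word 7 were Noun, no tagging could satisfy rule 3; so word 7 is Adv.
So the tagging must be: Prep Prep Conj Conj Noun Conj Adv Noun.
Verifying each rule — rule 1 ok; rule 2 ok; rule 3 ok; rule 4 ok; rule 5 ok.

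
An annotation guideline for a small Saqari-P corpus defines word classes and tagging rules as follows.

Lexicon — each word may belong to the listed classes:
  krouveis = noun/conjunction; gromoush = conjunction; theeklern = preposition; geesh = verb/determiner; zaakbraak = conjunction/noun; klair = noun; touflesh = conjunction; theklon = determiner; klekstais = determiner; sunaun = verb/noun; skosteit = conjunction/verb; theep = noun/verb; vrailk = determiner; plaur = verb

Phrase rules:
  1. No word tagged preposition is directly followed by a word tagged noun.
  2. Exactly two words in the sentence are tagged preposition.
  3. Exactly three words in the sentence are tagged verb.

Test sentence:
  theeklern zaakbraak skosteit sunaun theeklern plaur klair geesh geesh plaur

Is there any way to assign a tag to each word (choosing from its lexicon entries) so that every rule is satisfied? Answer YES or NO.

YES

Candidates per position — 1:theeklern {preposition}; 2:zaakbraak {conjunction,noun}; 3:skosteit {conjunction,verb}; 4:sunaun {verb,noun}; 5:theeklern {preposition}; 6:plaur {verb}; 7:klair {noun}; 8:geesh {verb,determiner}; 9:geesh {verb,determiner}; 10:plaur {verb}.
One satisfying assignment: preposition conjunction conjunction noun preposition verb noun verb determiner verb.
Verifying each rule — rule 1 satisfied; rule 2 satisfied; rule 3 satisfied.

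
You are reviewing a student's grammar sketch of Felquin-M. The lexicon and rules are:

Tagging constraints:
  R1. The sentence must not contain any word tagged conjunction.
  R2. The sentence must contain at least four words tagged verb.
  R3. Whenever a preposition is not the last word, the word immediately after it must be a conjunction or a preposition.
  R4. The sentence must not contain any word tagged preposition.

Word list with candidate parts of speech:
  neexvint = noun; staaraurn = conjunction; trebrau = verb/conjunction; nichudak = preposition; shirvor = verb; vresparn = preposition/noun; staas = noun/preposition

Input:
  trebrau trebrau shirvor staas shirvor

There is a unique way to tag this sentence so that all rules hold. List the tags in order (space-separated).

verb verb verb noun verb

Candidates per position — 1:trebrau {verb,conjunction}; 2:trebrau {verb,conjunction}; 3:shirvor {verb}; 4:staas {noun,preposition}; 5:shirvor {verb}.
Position 1: conjunction is ruled out by rule 1; that leaves verb.
Position 2: conjunction is ruled out by rule 1; that leaves verb.
Position 4: preposition is ruled out by rule 3; that leaves noun.
The unique satisfying tagging is: verb verb verb noun verb.
Check: rule 1 holds; rule 2 holds; rule 3 holds; rule 4 holds.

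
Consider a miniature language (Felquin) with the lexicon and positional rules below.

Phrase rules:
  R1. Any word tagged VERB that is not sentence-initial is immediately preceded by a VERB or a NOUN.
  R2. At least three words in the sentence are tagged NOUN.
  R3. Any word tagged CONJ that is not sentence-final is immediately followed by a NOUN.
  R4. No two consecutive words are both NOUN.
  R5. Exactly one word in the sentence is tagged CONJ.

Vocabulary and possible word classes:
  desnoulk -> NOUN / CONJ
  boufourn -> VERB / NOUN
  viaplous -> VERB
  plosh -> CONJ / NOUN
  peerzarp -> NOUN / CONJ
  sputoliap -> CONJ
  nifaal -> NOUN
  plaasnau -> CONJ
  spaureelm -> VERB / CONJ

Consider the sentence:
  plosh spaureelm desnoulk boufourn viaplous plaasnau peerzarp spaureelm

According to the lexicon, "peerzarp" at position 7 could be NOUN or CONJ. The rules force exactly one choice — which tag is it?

Candidates per position — 1:plosh {CONJ,NOUN}; 2:spaureelm {VERB,CONJ}; 3:desnoulk {NOUN,CONJ}; 4:boufourn {VERB,NOUN}; 5:viaplous {VERB}; 6:plaasnau {CONJ}; 7:peerzarp {NOUN,CONJ}; 8:spaureelm {VERB,CONJ}.
Position 1: tagging it CONJ would leave rule 3 unsatisfiable, so it must be NOUN.
Position 2: tagging it CONJ would leave rule 5 unsatisfiable, so it must be VERB.
Position 3: tagging it CONJ would leave rule 5 unsatisfiable, so it must be NOUN.
Position 4: tagging it NOUN would leave rule 4 unsatisfiable, so it must be VERB.
Position 7: tagging it CONJ would leave rule 2 unsatisfiable, so it must be NOUN.
Position 8: tagging it CONJ would leave rule 5 unsatisfiable, so it must be VERB.
The only consistent sequence is: NOUN VERB NOUN VERB VERB CONJ NOUN VERB.
Verifying each rule — rule 1 ✓; rule 2 ✓; rule 3 ✓; rule 4 ✓; rule 5 ✓.

NOUN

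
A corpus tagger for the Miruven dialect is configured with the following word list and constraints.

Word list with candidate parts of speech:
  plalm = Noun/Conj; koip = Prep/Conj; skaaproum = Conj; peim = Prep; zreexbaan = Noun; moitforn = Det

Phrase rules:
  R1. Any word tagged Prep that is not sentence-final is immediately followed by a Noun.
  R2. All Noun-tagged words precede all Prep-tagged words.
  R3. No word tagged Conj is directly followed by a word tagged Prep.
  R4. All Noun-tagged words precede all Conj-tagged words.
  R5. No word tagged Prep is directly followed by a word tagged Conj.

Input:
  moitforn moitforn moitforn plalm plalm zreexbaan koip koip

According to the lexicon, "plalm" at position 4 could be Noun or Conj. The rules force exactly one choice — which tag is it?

Noun

Candidates per position — 1:moitforn {Det}; 2:moitforn {Det}; 3:moitforn {Det}; 4:plalm {Noun,Conj}; 5:plalm {Noun,Conj}; 6:zreexbaan {Noun}; 7:koip {Prep,Conj}; 8:koip {Prep,Conj}.
At position 4, choosing Conj makes rule 4 impossible to satisfy; hence Noun.
At position 5, choosing Conj makes rule 4 impossible to satisfy; hence Noun.
At position 7, choosing Prep makes rule 1 impossible to satisfy; hence Conj.
At position 8, choosing Prep makes rule 3 impossible to satisfy; hence Conj.
So the tagging must be: Det Det Det Noun Noun Noun Conj Conj.
Check: rule 1 holds; rule 2 holds; rule 3 holds; rule 4 holds; rule 5 holds.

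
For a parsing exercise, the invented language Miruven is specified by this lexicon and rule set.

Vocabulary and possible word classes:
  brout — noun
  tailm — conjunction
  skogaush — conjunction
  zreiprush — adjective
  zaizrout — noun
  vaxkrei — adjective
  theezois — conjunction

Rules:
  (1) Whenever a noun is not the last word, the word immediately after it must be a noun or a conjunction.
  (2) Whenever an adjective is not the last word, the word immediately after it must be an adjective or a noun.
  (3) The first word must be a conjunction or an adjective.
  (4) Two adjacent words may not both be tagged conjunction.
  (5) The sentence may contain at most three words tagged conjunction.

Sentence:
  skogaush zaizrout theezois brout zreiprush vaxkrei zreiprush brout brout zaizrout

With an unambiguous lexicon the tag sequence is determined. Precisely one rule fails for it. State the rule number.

Fixed tagging: conjunction noun conjunction noun adjective adjective adjective noun noun noun.
Applying the rules: R1 ✗, R2 ✓, R3 ✓, R4 ✓, R5 ✓.
Only rule 1 fails.

1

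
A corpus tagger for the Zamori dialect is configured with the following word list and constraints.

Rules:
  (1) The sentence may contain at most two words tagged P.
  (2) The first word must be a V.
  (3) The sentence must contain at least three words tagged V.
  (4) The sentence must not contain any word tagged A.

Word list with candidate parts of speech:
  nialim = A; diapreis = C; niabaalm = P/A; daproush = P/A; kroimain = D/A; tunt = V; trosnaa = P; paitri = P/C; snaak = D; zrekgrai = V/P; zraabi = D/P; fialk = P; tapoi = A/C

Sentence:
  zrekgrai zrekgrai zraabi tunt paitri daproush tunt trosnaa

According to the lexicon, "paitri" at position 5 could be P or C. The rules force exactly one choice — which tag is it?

Candidates per position — 1:zrekgrai {V,P}; 2:zrekgrai {V,P}; 3:zraabi {D,P}; 4:tunt {V}; 5:paitri {P,C}; 6:daproush {P,A}; 7:tunt {V}; 8:trosnaa {P}.
If word 1 were P, no tagging could satisfy rule 2; so word 1 is V.
If word 6 were A, no tagging could satisfy rule 4; so word 6 is P.
If word 2 were P, no tagging could satisfy rule 1; so word 2 is V.
If word 3 were P, no tagging could satisfy rule 1; so word 3 is D.
If word 5 were P, no tagging could satisfy rule 1; so word 5 is C.
So the tagging must be: V V D V C P V P.
Rule-by-rule: rule 1 ✓; rule 2 ✓; rule 3 ✓; rule 4 ✓.

C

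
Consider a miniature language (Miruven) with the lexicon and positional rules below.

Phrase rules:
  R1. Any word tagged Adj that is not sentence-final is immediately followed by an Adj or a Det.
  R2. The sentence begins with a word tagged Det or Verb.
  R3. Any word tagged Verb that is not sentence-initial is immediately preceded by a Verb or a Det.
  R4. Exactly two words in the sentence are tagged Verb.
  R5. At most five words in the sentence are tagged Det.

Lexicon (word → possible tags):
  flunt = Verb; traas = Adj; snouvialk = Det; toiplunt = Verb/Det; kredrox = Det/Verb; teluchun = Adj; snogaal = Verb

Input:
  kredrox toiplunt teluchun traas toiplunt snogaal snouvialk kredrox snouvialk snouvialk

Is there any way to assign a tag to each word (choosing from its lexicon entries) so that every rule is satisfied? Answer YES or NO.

NO

Candidates per position — 1:kredrox {Det,Verb}; 2:toiplunt {Verb,Det}; 3:teluchun {Adj}; 4:traas {Adj}; 5:toiplunt {Verb,Det}; 6:snogaal {Verb}; 7:snouvialk {Det}; 8:kredrox {Det,Verb}; 9:snouvialk {Det}; 10:snouvialk {Det}.
Every candidate sequence violates at least one rule; no consistent tagging exists.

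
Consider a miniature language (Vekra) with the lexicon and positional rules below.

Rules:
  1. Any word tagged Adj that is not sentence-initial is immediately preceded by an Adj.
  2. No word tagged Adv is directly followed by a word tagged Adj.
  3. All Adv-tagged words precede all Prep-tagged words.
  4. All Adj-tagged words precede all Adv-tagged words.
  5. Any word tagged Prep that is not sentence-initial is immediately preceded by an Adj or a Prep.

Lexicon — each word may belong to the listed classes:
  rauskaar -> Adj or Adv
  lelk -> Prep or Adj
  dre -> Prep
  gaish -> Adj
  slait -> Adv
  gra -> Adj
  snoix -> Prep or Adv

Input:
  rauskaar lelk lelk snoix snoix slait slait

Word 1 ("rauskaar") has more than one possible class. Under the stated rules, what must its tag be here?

Candidates per position — 1:rauskaar {Adj,Adv}; 2:lelk {Prep,Adj}; 3:lelk {Prep,Adj}; 4:snoix {Prep,Adv}; 5:snoix {Prep,Adv}; 6:slait {Adv}; 7:slait {Adv}.
At position 2, choosing Prep makes rule 3 impossible to satisfy; hence Adj.
At position 3, choosing Prep makes rule 3 impossible to satisfy; hence Adj.
At position 4, choosing Prep makes rule 3 impossible to satisfy; hence Adv.
At position 5, choosing Prep makes rule 3 impossible to satisfy; hence Adv.
At position 1, choosing Adv makes rule 1 impossible to satisfy; hence Adj.
So the tagging must be: Adj Adj Adj Adv Adv Adv Adv.
Checking: rule 1 satisfied; rule 2 satisfied; rule 3 satisfied; rule 4 satisfied; rule 5 satisfied.

Adj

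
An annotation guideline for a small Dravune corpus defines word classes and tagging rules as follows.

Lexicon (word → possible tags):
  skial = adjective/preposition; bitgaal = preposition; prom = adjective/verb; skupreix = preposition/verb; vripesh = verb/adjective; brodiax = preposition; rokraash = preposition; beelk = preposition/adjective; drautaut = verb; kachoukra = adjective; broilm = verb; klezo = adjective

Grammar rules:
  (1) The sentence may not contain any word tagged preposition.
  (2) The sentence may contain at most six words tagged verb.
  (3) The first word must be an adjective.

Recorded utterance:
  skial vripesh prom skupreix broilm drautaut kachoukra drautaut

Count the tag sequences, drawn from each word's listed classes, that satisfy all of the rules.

4

Candidates per position — 1:skial {adjective,preposition}; 2:vripesh {verb,adjective}; 3:prom {adjective,verb}; 4:skupreix {preposition,verb}; 5:broilm {verb}; 6:drautaut {verb}; 7:kachoukra {adjective}; 8:drautaut {verb}.
There are 16 candidate sequences in total.
The sequences that satisfy every rule: adjective verb adjective verb verb verb adjective verb; adjective verb verb verb verb verb adjective verb; adjective adjective adjective verb verb verb adjective verb; adjective adjective verb verb verb verb adjective verb.
Count = 4.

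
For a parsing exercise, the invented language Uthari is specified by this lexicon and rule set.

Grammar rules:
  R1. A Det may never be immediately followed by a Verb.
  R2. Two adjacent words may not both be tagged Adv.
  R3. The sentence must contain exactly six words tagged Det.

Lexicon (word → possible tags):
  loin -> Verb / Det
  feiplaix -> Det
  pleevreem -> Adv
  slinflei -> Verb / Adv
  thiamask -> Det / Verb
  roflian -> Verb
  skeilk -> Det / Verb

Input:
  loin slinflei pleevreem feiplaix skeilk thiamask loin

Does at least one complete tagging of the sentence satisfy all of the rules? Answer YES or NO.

NO

Candidates per position — 1:loin {Verb,Det}; 2:slinflei {Verb,Adv}; 3:pleevreem {Adv}; 4:feiplaix {Det}; 5:skeilk {Det,Verb}; 6:thiamask {Det,Verb}; 7:loin {Verb,Det}.
Rule 3 cannot be satisfied by any choice of tags from the lexicon.
So there is no consistent tagging.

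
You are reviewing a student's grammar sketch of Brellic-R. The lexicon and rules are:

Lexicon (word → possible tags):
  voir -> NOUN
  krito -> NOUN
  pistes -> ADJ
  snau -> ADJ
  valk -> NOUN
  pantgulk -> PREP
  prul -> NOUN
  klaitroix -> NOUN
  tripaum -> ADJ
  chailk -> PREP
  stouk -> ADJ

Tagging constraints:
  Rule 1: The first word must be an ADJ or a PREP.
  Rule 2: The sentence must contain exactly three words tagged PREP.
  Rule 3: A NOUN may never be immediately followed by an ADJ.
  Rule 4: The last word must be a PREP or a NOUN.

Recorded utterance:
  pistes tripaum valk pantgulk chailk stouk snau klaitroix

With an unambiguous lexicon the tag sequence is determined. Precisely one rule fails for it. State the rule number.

Fixed tagging: ADJ ADJ NOUN PREP PREP ADJ ADJ NOUN.
Rule check: R1 pass, R2 fail, R3 pass, R4 pass.
Only rule 2 fails.

2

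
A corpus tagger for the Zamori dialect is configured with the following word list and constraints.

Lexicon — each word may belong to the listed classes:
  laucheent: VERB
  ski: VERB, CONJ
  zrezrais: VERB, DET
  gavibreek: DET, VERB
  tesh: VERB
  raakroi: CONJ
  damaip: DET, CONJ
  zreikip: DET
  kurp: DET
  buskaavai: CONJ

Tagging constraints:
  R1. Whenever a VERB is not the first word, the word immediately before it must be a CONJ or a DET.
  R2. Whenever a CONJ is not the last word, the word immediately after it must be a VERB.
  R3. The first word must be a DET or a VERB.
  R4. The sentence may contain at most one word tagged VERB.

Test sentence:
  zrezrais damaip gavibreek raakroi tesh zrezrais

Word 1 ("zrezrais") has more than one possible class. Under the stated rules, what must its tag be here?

DET

Candidates per position — 1:zrezrais {VERB,DET}; 2:damaip {DET,CONJ}; 3:gavibreek {DET,VERB}; 4:raakroi {CONJ}; 5:tesh {VERB}; 6:zrezrais {VERB,DET}.
At position 1, choosing VERB makes rule 4 impossible to satisfy; hence DET.
At position 3, choosing VERB makes rule 4 impossible to satisfy; hence DET.
At position 6, choosing VERB makes rule 1 impossible to satisfy; hence DET.
At position 2, choosing CONJ makes rule 2 impossible to satisfy; hence DET.
That leaves exactly one tagging: DET DET DET CONJ VERB DET.
Check: rule 1 ok; rule 2 ok; rule 3 ok; rule 4 ok.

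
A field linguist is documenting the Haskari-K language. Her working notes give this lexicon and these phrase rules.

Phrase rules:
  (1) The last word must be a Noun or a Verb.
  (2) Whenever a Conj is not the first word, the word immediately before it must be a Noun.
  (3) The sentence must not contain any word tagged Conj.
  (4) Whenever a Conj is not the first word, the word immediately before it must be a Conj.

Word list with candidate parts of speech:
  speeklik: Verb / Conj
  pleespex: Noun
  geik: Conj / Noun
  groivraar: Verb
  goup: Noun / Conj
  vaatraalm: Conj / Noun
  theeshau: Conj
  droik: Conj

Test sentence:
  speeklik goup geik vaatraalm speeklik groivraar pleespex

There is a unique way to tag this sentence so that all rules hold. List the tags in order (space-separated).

Verb Noun Noun Noun Verb Verb Noun

Candidates per position — 1:speeklik {Verb,Conj}; 2:goup {Noun,Conj}; 3:geik {Conj,Noun}; 4:vaatraalm {Conj,Noun}; 5:speeklik {Verb,Conj}; 6:groivraar {Verb}; 7:pleespex {Noun}.
Position 1: Conj is ruled out by rule 3; that leaves Verb.
Position 2: Conj is ruled out by rule 2; that leaves Noun.
Position 3: Conj is ruled out by rule 3; that leaves Noun.
Position 4: Conj is ruled out by rule 3; that leaves Noun.
Position 5: Conj is ruled out by rule 3; that leaves Verb.
The unique satisfying tagging is: Verb Noun Noun Noun Verb Verb Noun.
Rule-by-rule: rule 1 ✓; rule 2 ✓; rule 3 ✓; rule 4 ✓.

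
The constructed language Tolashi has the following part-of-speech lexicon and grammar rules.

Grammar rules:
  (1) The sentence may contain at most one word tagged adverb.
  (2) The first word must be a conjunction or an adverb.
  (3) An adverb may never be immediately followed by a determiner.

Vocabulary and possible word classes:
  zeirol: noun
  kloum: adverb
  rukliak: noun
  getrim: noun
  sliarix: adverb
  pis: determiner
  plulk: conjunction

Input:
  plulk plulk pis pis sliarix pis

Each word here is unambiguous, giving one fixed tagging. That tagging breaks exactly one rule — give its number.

Fixed tagging: conjunction conjunction determiner determiner adverb determiner.
Rule check: R1 ✓, R2 ✓, R3 ✗.
Only rule 3 fails.

3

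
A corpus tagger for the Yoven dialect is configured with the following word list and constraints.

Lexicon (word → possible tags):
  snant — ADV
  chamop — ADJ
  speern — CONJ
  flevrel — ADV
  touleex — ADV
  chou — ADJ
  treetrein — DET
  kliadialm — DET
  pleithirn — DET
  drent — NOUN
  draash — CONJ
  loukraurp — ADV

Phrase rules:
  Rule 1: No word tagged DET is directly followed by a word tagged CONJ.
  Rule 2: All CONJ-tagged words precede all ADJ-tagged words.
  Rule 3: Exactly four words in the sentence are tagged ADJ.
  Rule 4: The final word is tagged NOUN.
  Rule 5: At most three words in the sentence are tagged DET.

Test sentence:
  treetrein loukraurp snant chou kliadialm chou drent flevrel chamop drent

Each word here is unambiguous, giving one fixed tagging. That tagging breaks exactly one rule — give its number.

3

Fixed tagging: DET ADV ADV ADJ DET ADJ NOUN ADV ADJ NOUN.
Applying the rules: R1 pass, R2 pass, R3 fail, R4 pass, R5 pass.
Only rule 3 fails.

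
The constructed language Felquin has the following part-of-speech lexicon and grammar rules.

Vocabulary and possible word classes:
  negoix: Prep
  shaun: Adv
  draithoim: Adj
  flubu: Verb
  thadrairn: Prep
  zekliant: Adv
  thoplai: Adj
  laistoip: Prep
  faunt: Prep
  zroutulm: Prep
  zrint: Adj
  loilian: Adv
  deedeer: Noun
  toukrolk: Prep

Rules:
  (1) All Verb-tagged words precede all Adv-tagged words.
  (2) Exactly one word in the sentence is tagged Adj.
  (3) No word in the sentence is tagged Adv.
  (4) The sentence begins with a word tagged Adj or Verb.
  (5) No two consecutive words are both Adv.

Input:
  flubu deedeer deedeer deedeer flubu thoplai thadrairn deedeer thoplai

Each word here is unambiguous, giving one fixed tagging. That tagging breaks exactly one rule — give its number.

2

Fixed tagging: Verb Noun Noun Noun Verb Adj Prep Noun Adj.
Rule check: R1 holds, R2 violated, R3 holds, R4 holds, R5 holds.
Only rule 2 fails.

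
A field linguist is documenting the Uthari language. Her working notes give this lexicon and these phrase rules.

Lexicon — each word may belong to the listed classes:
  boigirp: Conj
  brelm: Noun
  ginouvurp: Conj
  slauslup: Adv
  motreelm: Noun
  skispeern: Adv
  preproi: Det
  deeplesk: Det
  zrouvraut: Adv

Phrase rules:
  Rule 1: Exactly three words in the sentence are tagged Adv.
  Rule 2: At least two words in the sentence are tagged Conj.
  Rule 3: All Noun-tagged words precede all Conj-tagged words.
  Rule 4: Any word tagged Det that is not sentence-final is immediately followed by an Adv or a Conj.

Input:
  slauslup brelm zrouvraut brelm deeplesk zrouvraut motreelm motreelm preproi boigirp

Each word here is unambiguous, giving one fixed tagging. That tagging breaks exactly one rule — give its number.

Fixed tagging: Adv Noun Adv Noun Det Adv Noun Noun Det Conj.
Applying the rules: R1 ok, R2 fails, R3 ok, R4 ok.
Only rule 2 fails.

2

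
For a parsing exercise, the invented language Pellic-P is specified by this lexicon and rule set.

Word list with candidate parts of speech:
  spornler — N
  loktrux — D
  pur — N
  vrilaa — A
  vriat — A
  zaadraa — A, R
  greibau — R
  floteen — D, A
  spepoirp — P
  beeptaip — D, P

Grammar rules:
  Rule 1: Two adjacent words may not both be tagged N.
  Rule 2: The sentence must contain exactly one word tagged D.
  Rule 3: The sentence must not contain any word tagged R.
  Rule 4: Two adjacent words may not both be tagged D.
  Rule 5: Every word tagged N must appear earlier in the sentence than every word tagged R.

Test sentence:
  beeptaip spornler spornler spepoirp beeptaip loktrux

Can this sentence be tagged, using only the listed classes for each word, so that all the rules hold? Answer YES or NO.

Candidates per position — 1:beeptaip {D,P}; 2:spornler {N}; 3:spornler {N}; 4:spepoirp {P}; 5:beeptaip {D,P}; 6:loktrux {D}.
Rule 1 cannot be satisfied by any choice of tags from the lexicon.
So there is no consistent tagging.

NO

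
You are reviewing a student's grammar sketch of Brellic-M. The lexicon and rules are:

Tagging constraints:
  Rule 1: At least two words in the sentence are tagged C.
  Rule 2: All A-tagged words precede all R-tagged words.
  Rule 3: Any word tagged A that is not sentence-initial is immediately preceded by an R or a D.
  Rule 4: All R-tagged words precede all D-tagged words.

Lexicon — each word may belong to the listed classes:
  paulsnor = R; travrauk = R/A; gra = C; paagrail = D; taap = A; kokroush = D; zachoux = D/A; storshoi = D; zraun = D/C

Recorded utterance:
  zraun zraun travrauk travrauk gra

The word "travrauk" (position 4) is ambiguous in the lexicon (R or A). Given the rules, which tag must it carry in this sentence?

Candidates per position — 1:zraun {D,C}; 2:zraun {D,C}; 3:travrauk {R,A}; 4:travrauk {R,A}; 5:gra {C}.
Position 4: the remaining choice is settled jointly with positions 1, 2, 3 — only R at position 4 is part of a tagging that satisfies every rule.
The only consistent sequence is: C C R R C.
Checking: rule 1 satisfied; rule 2 satisfied; rule 3 satisfied; rule 4 satisfied.

R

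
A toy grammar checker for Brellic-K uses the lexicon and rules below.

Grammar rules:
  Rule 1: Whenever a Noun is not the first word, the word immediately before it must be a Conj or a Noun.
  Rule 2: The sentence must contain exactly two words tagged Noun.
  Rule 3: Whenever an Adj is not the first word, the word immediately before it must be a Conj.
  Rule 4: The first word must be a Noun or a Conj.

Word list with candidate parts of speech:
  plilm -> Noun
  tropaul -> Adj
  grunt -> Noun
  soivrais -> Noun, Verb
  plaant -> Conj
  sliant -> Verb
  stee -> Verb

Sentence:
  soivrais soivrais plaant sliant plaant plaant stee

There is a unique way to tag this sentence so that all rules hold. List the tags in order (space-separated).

Candidates per position — 1:soivrais {Noun,Verb}; 2:soivrais {Noun,Verb}; 3:plaant {Conj}; 4:sliant {Verb}; 5:plaant {Conj}; 6:plaant {Conj}; 7:stee {Verb}.
Position 1: Verb is ruled out by rule 2; that leaves Noun.
Position 2: Verb is ruled out by rule 2; that leaves Noun.
The only consistent sequence is: Noun Noun Conj Verb Conj Conj Verb.
Rule-by-rule: rule 1 ✓; rule 2 ✓; rule 3 ✓; rule 4 ✓.

Noun Noun Conj Verb Conj Conj Verb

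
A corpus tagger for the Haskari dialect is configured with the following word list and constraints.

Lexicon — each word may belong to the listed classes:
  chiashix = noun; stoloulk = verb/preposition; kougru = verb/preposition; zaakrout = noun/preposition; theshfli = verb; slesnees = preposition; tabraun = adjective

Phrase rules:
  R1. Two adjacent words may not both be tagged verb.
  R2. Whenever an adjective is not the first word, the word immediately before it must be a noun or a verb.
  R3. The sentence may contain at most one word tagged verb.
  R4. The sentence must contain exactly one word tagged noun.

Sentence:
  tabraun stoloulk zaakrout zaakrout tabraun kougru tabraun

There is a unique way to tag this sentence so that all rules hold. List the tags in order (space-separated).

Candidates per position — 1:tabraun {adjective}; 2:stoloulk {verb,preposition}; 3:zaakrout {noun,preposition}; 4:zaakrout {noun,preposition}; 5:tabraun {adjective}; 6:kougru {verb,preposition}; 7:tabraun {adjective}.
At position 4, choosing preposition makes rule 2 impossible to satisfy; hence noun.
At position 6, choosing preposition makes rule 2 impossible to satisfy; hence verb.
At position 2, choosing verb makes rule 3 impossible to satisfy; hence preposition.
At position 3, choosing noun makes rule 4 impossible to satisfy; hence preposition.
So the tagging must be: adjective preposition preposition noun adjective verb adjective.
Checking: rule 1 satisfied; rule 2 satisfied; rule 3 satisfied; rule 4 satisfied.

adjective preposition preposition noun adjective verb adjective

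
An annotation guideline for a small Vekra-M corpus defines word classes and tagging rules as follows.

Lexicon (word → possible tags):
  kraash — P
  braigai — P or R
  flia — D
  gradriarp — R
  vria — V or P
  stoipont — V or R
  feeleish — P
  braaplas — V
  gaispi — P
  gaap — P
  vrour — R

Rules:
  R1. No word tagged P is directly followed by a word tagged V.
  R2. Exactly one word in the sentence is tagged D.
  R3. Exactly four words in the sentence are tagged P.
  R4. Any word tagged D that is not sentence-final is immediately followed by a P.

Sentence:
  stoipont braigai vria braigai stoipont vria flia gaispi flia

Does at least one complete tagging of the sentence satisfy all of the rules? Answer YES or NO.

NO

Candidates per position — 1:stoipont {V,R}; 2:braigai {P,R}; 3:vria {V,P}; 4:braigai {P,R}; 5:stoipont {V,R}; 6:vria {V,P}; 7:flia {D}; 8:gaispi {P}; 9:flia {D}.
Rule 2 cannot be satisfied by any choice of tags from the lexicon.
So there is no consistent tagging.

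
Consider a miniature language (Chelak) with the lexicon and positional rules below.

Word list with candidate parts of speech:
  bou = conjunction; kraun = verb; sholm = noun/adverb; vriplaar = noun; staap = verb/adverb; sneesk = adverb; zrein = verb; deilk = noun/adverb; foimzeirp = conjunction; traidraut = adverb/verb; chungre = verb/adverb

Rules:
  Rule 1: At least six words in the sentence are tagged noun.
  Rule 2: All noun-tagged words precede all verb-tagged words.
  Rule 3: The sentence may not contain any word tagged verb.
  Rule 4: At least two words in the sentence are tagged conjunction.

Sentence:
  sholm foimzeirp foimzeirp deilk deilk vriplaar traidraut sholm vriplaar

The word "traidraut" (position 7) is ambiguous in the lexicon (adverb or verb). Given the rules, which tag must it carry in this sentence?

Candidates per position — 1:sholm {noun,adverb}; 2:foimzeirp {conjunction}; 3:foimzeirp {conjunction}; 4:deilk {noun,adverb}; 5:deilk {noun,adverb}; 6:vriplaar {noun}; 7:traidraut {adverb,verb}; 8:sholm {noun,adverb}; 9:vriplaar {noun}.
Word 1 cannot be adverb — rule 1 would then fail for every completion. It is noun.
Word 4 cannot be adverb — rule 1 would then fail for every completion. It is noun.
Word 5 cannot be adverb — rule 1 would then fail for every completion. It is noun.
Word 7 cannot be verb — rule 2 would then fail for every completion. It is adverb.
Word 8 cannot be adverb — rule 1 would then fail for every completion. It is noun.
That leaves exactly one tagging: noun conjunction conjunction noun noun noun adverb noun noun.
Check: rule 1 ok; rule 2 ok; rule 3 ok; rule 4 ok.

adverb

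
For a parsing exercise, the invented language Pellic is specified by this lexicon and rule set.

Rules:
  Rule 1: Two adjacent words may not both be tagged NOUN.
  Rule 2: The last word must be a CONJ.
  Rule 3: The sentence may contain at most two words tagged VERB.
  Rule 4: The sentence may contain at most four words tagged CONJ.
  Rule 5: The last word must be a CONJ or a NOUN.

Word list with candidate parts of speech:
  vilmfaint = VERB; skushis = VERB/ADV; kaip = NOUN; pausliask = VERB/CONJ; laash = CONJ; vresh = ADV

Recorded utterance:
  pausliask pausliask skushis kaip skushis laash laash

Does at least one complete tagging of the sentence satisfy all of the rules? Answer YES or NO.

Candidates per position — 1:pausliask {VERB,CONJ}; 2:pausliask {VERB,CONJ}; 3:skushis {VERB,ADV}; 4:kaip {NOUN}; 5:skushis {VERB,ADV}; 6:laash {CONJ}; 7:laash {CONJ}.
One satisfying assignment: CONJ CONJ VERB NOUN ADV CONJ CONJ.
Checking: rule 1 ✓; rule 2 ✓; rule 3 ✓; rule 4 ✓; rule 5 ✓.

YES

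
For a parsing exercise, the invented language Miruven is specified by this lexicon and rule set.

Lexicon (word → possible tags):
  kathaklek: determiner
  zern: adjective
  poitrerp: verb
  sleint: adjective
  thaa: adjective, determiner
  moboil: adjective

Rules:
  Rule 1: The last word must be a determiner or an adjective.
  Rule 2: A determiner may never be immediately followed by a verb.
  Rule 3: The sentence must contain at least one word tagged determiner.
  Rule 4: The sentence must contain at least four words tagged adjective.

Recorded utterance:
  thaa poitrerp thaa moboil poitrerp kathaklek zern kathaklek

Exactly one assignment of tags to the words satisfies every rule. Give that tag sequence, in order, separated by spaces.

Candidates per position — 1:thaa {adjective,determiner}; 2:poitrerp {verb}; 3:thaa {adjective,determiner}; 4:moboil {adjective}; 5:poitrerp {verb}; 6:kathaklek {determiner}; 7:zern {adjective}; 8:kathaklek {determiner}.
Position 1: tagging it determiner would leave rule 2 unsatisfiable, so it must be adjective.
Position 3: tagging it determiner would leave rule 4 unsatisfiable, so it must be adjective.
The unique satisfying tagging is: adjective verb adjective adjective verb determiner adjective determiner.
Checking: rule 1 ✓; rule 2 ✓; rule 3 ✓; rule 4 ✓.

adjective verb adjective adjective verb determiner adjective determiner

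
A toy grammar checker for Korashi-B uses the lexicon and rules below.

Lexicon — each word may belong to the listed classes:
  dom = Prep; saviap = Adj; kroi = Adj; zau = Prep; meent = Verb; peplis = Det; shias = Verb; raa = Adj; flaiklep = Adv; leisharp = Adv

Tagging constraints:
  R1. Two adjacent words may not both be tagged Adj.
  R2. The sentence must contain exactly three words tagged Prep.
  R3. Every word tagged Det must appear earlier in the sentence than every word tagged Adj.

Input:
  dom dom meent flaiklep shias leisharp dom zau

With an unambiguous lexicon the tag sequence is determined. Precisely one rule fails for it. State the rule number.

Fixed tagging: Prep Prep Verb Adv Verb Adv Prep Prep.
Applying the rules: R1 holds, R2 violated, R3 holds.
Only rule 2 fails.

2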